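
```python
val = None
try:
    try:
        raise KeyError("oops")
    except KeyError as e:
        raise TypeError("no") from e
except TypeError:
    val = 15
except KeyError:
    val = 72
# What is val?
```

Step-by-step execution trace:
1. Inner try raises KeyError; inner `except KeyError as e` catches it.
2. `raise TypeError(...) from e` raises TypeError (KeyError is attached as __cause__, but only TypeError is active).
3. Outer `except TypeError` matches → val = 15.
4. `except KeyError` is not reached.
Result: 15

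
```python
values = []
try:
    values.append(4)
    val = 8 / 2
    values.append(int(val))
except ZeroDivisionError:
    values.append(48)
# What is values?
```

Step-by-step execution trace:
1. try: `values.append(4)` → values = [4].
2. `val = 8 / 2` → val = 4.0. No exception raised.
3. `values.append(int(val))` → values = [4, 4].
4. `except ZeroDivisionError` is skipped (no exception was raised).
Result: [4, 4]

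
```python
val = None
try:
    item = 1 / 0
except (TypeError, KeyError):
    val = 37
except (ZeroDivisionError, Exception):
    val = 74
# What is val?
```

Step-by-step execution trace:
1. `item = 1 / 0` raises ZeroDivisionError.
2. `except (TypeError, KeyError)` does not match ZeroDivisionError; skipped.
3. `except (ZeroDivisionError, Exception)` matches (ZeroDivisionError is in the tuple) → val = 74.
Result: 74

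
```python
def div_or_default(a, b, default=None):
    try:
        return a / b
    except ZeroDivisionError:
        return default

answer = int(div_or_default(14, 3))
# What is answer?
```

Step-by-step execution trace:
1. `div_or_default(14, 3)` enters try: `return 14 / 3` → returns 4.666666666666667. No exception raised.
2. `except ZeroDivisionError` is skipped.
3. `int(4.666666666666667)` → 4 → answer = 4.
Result: 4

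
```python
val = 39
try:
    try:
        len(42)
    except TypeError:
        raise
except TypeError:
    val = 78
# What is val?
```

Step-by-step execution trace:
1. Inner try: `len(42)` raises TypeError.
2. Inner `except TypeError` matches; bare `raise` re-raises the same TypeError.
3. Outer `except TypeError` matches → val = 78.
Result: 78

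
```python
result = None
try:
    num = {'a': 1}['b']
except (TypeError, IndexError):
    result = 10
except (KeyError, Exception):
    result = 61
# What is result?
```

Step-by-step execution trace:
1. `num = {'a': 1}['b']` raises KeyError.
2. `except (TypeError, IndexError)` does not match KeyError; skipped.
3. `except (KeyError, Exception)` matches (KeyError is in the tuple) → result = 61.
Result: 61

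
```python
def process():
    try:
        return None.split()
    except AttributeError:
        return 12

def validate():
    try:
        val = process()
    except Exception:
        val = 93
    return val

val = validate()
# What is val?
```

Step-by-step execution trace:
1. `validate()` calls `process()`.
2. In process: `None.split()` raises AttributeError; `except AttributeError` catches it → returns 12.
3. In validate: `val = process()` → val = 12. No exception reaches validate.
4. `except Exception` is skipped; validate returns 12.
5. val = 12.
Result: 12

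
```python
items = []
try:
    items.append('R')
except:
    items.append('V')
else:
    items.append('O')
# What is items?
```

Step-by-step execution trace:
1. try: `items.append('R')` → items = ['R']. No exception raised.
2. `except` is skipped.
3. `else` runs (try completed without exception): `items.append('O')` → items = ['R', 'O'].
Result: ['R', 'O']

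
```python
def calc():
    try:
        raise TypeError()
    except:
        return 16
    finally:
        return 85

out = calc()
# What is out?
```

Step-by-step execution trace:
1. `calc()` enters try: `raise TypeError()` raises TypeError.
2. bare `except` matches → `return 16` sets pending return value 16.
3. Before returning, `finally: return 85` runs and overrides the pending return.
4. calc() returns 85 → out = 85.
Result: 85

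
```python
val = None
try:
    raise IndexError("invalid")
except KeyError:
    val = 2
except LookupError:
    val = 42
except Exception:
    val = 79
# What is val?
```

Step-by-step execution trace:
1. `raise IndexError(...)` raises IndexError.
2. `except KeyError` does not match (IndexError is not a subclass of KeyError); skipped.
3. `except LookupError` matches (IndexError is a subclass of LookupError) → val = 42.
4. `except Exception` is not reached.
Result: 42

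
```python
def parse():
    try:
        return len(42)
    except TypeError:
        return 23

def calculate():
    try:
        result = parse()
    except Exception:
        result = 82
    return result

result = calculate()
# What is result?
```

Step-by-step execution trace:
1. `calculate()` calls `parse()`.
2. In parse: `len(42)` raises TypeError; `except TypeError` catches it → returns 23.
3. In calculate: `result = parse()` → result = 23. No exception reaches calculate.
4. `except Exception` is skipped; calculate returns 23.
5. result = 23.
Result: 23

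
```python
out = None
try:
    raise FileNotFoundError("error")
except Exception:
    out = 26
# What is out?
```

Step-by-step execution trace:
1. `raise FileNotFoundError(...)` raises FileNotFoundError.
2. `except Exception` matches (FileNotFoundError is a subclass of Exception) → out = 26.
Result: 26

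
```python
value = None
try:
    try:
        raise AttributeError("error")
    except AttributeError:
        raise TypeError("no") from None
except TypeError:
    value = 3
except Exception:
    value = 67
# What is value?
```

Step-by-step execution trace:
1. Inner try raises AttributeError; inner `except AttributeError` catches it.
2. `raise TypeError(...) from None` raises TypeError (from None suppresses __context__, but the active exception is still TypeError).
3. Outer `except TypeError` matches → value = 3.
4. `except Exception` is not reached.
Result: 3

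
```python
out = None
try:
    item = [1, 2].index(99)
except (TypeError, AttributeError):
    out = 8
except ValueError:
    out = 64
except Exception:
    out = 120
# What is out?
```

Step-by-step execution trace:
1. `item = [1, 2].index(99)` raises ValueError.
2. `except (TypeError, AttributeError)` does not match ValueError; skipped.
3. `except ValueError` matches (exact type match) → out = 64.
4. `except Exception` is not reached.
Result: 64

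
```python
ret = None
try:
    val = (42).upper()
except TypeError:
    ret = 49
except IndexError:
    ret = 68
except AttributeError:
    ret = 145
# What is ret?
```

Step-by-step execution trace:
1. `val = (42).upper()` raises AttributeError.
2. `except TypeError` does not match AttributeError; skipped.
3. `except IndexError` does not match AttributeError; skipped.
4. `except AttributeError` matches → ret = 145.
Result: 145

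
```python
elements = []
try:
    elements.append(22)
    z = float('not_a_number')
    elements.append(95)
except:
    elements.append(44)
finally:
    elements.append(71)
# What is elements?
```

Step-by-step execution trace:
1. try: `elements.append(22)` → elements = [22].
2. `z = float('not_a_number')` raises ValueError; `elements.append(95)` is not reached.
3. bare `except` matches → `elements.append(44)` → elements = [22, 44].
4. finally always runs: `elements.append(71)` → elements = [22, 44, 71].
Result: [22, 44, 71]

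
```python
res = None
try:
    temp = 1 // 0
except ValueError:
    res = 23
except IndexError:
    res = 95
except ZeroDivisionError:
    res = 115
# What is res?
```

Step-by-step execution trace:
1. `temp = 1 // 0` raises ZeroDivisionError.
2. `except ValueError` does not match ZeroDivisionError; skipped.
3. `except IndexError` does not match ZeroDivisionError; skipped.
4. `except ZeroDivisionError` matches → res = 115.
Result: 115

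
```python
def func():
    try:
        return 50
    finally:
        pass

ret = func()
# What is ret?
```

Step-by-step execution trace:
1. `func()` enters try: `return 50` sets pending return value 50.
2. Before returning, `finally: pass` runs (no effect).
3. func() returns 50 → ret = 50.
Result: 50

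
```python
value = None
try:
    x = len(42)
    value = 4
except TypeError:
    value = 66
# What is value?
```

Step-by-step execution trace:
1. `x = len(42)` raises TypeError.
2. `value = 4` is not reached.
3. `except TypeError` matches → value = 66.
Result: 66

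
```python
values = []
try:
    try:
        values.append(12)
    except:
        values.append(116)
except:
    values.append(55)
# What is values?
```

Step-by-step execution trace:
1. Inner try: `values.append(12)` → values = [12]. No exception raised.
2. Inner `except` is skipped.
3. Inner try completes normally; outer `except` is skipped.
Result: [12]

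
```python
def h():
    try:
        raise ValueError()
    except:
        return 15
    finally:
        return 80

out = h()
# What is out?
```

Step-by-step execution trace:
1. `h()` enters try: `raise ValueError()` raises ValueError.
2. bare `except` matches → `return 15` sets pending return value 15.
3. Before returning, `finally: return 80` runs and overrides the pending return.
4. h() returns 80 → out = 80.
Result: 80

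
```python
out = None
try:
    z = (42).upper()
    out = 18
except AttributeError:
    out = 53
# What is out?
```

Step-by-step execution trace:
1. `z = (42).upper()` raises AttributeError.
2. `out = 18` is not reached.
3. `except AttributeError` matches → out = 53.
Result: 53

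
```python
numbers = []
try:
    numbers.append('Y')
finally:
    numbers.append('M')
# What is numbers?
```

Step-by-step execution trace:
1. try: `numbers.append('Y')` → numbers = ['Y'].
2. The try body completes without raising.
3. finally always runs: `numbers.append('M')` → numbers = ['Y', 'M'].
Result: ['Y', 'M']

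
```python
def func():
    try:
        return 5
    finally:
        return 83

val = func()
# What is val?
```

Step-by-step execution trace:
1. `func()` enters try: `return 5` sets pending return value 5.
2. Before returning, `finally: return 83` runs and overrides the pending return.
3. func() returns 83 → val = 83.
Result: 83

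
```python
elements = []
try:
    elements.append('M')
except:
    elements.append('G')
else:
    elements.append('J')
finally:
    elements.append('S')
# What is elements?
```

Step-by-step execution trace:
1. try: `elements.append('M')` → elements = ['M']. No exception raised.
2. `except` is skipped.
3. `else` runs: `elements.append('J')` → elements = ['M', 'J'].
4. `finally` always runs: `elements.append('S')` → elements = ['M', 'J', 'S'].
Result: ['M', 'J', 'S']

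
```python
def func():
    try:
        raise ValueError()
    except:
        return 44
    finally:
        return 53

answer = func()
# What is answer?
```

Step-by-step execution trace:
1. `func()` enters try: `raise ValueError()` raises ValueError.
2. bare `except` matches → `return 44` sets pending return value 44.
3. Before returning, `finally: return 53` runs and overrides the pending return.
4. func() returns 53 → answer = 53.
Result: 53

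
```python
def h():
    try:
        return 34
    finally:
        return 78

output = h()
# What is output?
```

Step-by-step execution trace:
1. `h()` enters try: `return 34` sets pending return value 34.
2. Before returning, `finally: return 78` runs and overrides the pending return.
3. h() returns 78 → output = 78.
Result: 78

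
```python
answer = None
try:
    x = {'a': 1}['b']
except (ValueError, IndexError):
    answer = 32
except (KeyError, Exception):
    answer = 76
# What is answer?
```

Step-by-step execution trace:
1. `x = {'a': 1}['b']` raises KeyError.
2. `except (ValueError, IndexError)` does not match KeyError; skipped.
3. `except (KeyError, Exception)` matches (KeyError is in the tuple) → answer = 76.
Result: 76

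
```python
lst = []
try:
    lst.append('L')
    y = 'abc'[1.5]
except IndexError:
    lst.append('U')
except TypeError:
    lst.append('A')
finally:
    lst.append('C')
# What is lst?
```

Step-by-step execution trace:
1. try: `lst.append('L')` → lst = ['L'].
2. `y = 'abc'[1.5]` raises TypeError.
3. `except IndexError` does not match TypeError; skipped.
4. `except TypeError` matches → `lst.append('A')` → lst = ['L', 'A'].
5. finally always runs: `lst.append('C')` → lst = ['L', 'A', 'C'].
Result: ['L', 'A', 'C']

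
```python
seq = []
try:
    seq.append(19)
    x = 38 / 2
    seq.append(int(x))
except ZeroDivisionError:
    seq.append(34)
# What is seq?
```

Step-by-step execution trace:
1. try: `seq.append(19)` → seq = [19].
2. `x = 38 / 2` → x = 19.0. No exception raised.
3. `seq.append(int(x))` → seq = [19, 19].
4. `except ZeroDivisionError` is skipped (no exception was raised).
Result: [19, 19]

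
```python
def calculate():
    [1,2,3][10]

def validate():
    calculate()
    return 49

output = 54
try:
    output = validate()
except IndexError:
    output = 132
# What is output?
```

Step-by-step execution trace:
1. output starts at 54.
2. try: `validate()` calls `calculate()`.
3. `calculate()` evaluates `[1,2,3][10]`, which raises IndexError; it propagates through validate (uncaught).
4. `return 49` in validate is not reached; the assignment to output does not complete.
5. `except IndexError` matches → output = 132.
Result: 132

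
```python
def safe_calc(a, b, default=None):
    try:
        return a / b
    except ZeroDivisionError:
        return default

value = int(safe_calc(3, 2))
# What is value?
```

Step-by-step execution trace:
1. `safe_calc(3, 2)` enters try: `return 3 / 2` → returns 1.5. No exception raised.
2. `except ZeroDivisionError` is skipped.
3. `int(1.5)` → 1 → value = 1.
Result: 1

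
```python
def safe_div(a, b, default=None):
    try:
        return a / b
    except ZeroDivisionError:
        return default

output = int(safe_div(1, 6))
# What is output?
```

Step-by-step execution trace:
1. `safe_div(1, 6)` enters try: `return 1 / 6` → returns 0.16666666666666666. No exception raised.
2. `except ZeroDivisionError` is skipped.
3. `int(0.16666666666666666)` → 0 → output = 0.
Result: 0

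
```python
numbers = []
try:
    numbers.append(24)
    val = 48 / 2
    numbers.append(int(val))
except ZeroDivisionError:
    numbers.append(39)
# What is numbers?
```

Step-by-step execution trace:
1. try: `numbers.append(24)` → numbers = [24].
2. `val = 48 / 2` → val = 24.0. No exception raised.
3. `numbers.append(int(val))` → numbers = [24, 24].
4. `except ZeroDivisionError` is skipped (no exception was raised).
Result: [24, 24]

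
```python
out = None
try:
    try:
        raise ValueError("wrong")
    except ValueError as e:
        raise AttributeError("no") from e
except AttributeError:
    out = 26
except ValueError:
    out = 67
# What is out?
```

Step-by-step execution trace:
1. Inner try raises ValueError; inner `except ValueError as e` catches it.
2. `raise AttributeError(...) from e` raises AttributeError (ValueError is attached as __cause__, but only AttributeError is active).
3. Outer `except AttributeError` matches → out = 26.
4. `except ValueError` is not reached.
Result: 26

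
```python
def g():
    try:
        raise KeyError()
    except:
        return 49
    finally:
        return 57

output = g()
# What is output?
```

Step-by-step execution trace:
1. `g()` enters try: `raise KeyError()` raises KeyError.
2. bare `except` matches → `return 49` sets pending return value 49.
3. Before returning, `finally: return 57` runs and overrides the pending return.
4. g() returns 57 → output = 57.
Result: 57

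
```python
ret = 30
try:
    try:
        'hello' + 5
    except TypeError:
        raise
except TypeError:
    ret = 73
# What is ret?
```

Step-by-step execution trace:
1. Inner try: `'hello' + 5` raises TypeError.
2. Inner `except TypeError` matches; bare `raise` re-raises the same TypeError.
3. Outer `except TypeError` matches → ret = 73.
Result: 73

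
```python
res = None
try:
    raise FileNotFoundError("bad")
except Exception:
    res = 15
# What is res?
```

Step-by-step execution trace:
1. `raise FileNotFoundError(...)` raises FileNotFoundError.
2. `except Exception` matches (FileNotFoundError is a subclass of Exception) → res = 15.
Result: 15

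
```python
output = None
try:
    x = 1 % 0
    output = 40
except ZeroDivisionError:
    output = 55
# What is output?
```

Step-by-step execution trace:
1. `x = 1 % 0` raises ZeroDivisionError.
2. `output = 40` is not reached.
3. `except ZeroDivisionError` matches → output = 55.
Result: 55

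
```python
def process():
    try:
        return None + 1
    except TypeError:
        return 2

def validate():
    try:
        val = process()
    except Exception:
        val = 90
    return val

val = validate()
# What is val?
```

Step-by-step execution trace:
1. `validate()` calls `process()`.
2. In process: `None + 1` raises TypeError; `except TypeError` catches it → returns 2.
3. In validate: `val = process()` → val = 2. No exception reaches validate.
4. `except Exception` is skipped; validate returns 2.
5. val = 2.
Result: 2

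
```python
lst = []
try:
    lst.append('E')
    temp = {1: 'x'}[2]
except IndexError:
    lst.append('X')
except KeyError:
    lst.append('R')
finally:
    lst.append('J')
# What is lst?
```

Step-by-step execution trace:
1. try: `lst.append('E')` → lst = ['E'].
2. `temp = {1: 'x'}[2]` raises KeyError.
3. `except IndexError` does not match KeyError; skipped.
4. `except KeyError` matches → `lst.append('R')` → lst = ['E', 'R'].
5. finally always runs: `lst.append('J')` → lst = ['E', 'R', 'J'].
Result: ['E', 'R', 'J']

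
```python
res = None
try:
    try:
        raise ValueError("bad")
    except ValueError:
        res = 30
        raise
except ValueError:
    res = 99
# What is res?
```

Step-by-step execution trace:
1. Inner try: `raise ValueError("bad")` raises ValueError.
2. Inner `except ValueError` matches → res = 30.
3. bare `raise` re-raises the same ValueError.
4. Outer `except ValueError` matches → res = 99.
Result: 99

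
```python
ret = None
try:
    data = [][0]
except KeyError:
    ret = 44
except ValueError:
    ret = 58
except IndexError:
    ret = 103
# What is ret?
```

Step-by-step execution trace:
1. `data = [][0]` raises IndexError.
2. `except KeyError` does not match IndexError; skipped.
3. `except ValueError` does not match IndexError; skipped.
4. `except IndexError` matches → ret = 103.
Result: 103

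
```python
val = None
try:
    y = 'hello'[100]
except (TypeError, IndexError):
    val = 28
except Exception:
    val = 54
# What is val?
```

Step-by-step execution trace:
1. `y = 'hello'[100]` raises IndexError.
2. `except (TypeError, IndexError)` matches (IndexError is in the tuple) → val = 28.
3. `except Exception` is not reached.
Result: 28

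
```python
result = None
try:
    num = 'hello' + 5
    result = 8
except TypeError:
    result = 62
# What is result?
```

Step-by-step execution trace:
1. `num = 'hello' + 5` raises TypeError.
2. `result = 8` is not reached.
3. `except TypeError` matches → result = 62.
Result: 62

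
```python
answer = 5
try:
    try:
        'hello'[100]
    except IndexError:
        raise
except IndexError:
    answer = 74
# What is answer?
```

Step-by-step execution trace:
1. Inner try: `'hello'[100]` raises IndexError.
2. Inner `except IndexError` matches; bare `raise` re-raises the same IndexError.
3. Outer `except IndexError` matches → answer = 74.
Result: 74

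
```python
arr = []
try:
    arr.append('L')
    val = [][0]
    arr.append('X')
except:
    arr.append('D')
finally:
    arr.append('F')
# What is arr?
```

Step-by-step execution trace:
1. try: `arr.append('L')` → arr = ['L'].
2. `val = [][0]` raises IndexError; `arr.append('X')` is not reached.
3. bare `except` matches → `arr.append('D')` → arr = ['L', 'D'].
4. finally always runs: `arr.append('F')` → arr = ['L', 'D', 'F'].
Result: ['L', 'D', 'F']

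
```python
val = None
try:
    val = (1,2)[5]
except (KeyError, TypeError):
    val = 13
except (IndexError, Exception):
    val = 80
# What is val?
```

Step-by-step execution trace:
1. `val = (1,2)[5]` raises IndexError.
2. `except (KeyError, TypeError)` does not match IndexError; skipped.
3. `except (IndexError, Exception)` matches (IndexError is in the tuple) → val = 80.
Result: 80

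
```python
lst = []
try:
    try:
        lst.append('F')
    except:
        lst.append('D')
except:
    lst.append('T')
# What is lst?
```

Step-by-step execution trace:
1. Inner try: `lst.append('F')` → lst = ['F']. No exception raised.
2. Inner `except` is skipped.
3. Inner try completes normally; outer `except` is skipped.
Result: ['F']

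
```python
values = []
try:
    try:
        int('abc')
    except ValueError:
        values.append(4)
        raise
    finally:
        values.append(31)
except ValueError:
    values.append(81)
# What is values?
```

Step-by-step execution trace:
1. Inner try: `int('abc')` raises ValueError.
2. Inner `except ValueError` matches → `values.append(4)` → values = [4].
3. bare `raise` re-raises ValueError.
4. Inner `finally` runs during unwinding: `values.append(31)` → values = [4, 31].
5. Outer `except ValueError` matches → `values.append(81)` → values = [4, 31, 81].
Result: [4, 31, 81]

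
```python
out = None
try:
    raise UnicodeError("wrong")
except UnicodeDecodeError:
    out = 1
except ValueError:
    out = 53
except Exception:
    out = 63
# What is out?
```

Step-by-step execution trace:
1. `raise UnicodeError(...)` raises UnicodeError.
2. `except UnicodeDecodeError` does not match (UnicodeError is not a subclass of UnicodeDecodeError); skipped.
3. `except ValueError` matches (UnicodeError is a subclass of ValueError) → out = 53.
4. `except Exception` is not reached.
Result: 53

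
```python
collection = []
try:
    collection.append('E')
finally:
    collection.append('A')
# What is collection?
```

Step-by-step execution trace:
1. try: `collection.append('E')` → collection = ['E'].
2. The try body completes without raising.
3. finally always runs: `collection.append('A')` → collection = ['E', 'A'].
Result: ['E', 'A']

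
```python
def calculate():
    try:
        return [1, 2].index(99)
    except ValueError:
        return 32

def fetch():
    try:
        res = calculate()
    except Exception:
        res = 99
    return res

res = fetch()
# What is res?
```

Step-by-step execution trace:
1. `fetch()` calls `calculate()`.
2. In calculate: `[1, 2].index(99)` raises ValueError; `except ValueError` catches it → returns 32.
3. In fetch: `res = calculate()` → res = 32. No exception reaches fetch.
4. `except Exception` is skipped; fetch returns 32.
5. res = 32.
Result: 32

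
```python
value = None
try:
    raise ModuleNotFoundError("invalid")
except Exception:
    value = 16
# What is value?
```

Step-by-step execution trace:
1. `raise ModuleNotFoundError(...)` raises ModuleNotFoundError.
2. `except Exception` matches (ModuleNotFoundError is a subclass of Exception) → value = 16.
Result: 16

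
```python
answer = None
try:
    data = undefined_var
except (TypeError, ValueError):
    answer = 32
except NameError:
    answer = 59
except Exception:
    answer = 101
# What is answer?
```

Step-by-step execution trace:
1. `data = undefined_var` raises NameError.
2. `except (TypeError, ValueError)` does not match NameError; skipped.
3. `except NameError` matches (exact type match) → answer = 59.
4. `except Exception` is not reached.
Result: 59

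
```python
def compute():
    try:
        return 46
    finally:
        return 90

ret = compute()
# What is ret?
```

Step-by-step execution trace:
1. `compute()` enters try: `return 46` sets pending return value 46.
2. Before returning, `finally: return 90` runs and overrides the pending return.
3. compute() returns 90 → ret = 90.
Result: 90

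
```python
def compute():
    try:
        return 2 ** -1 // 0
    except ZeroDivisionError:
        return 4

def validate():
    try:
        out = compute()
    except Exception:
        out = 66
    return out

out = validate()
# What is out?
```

Step-by-step execution trace:
1. `validate()` calls `compute()`.
2. In compute: `2 ** -1 // 0` raises ZeroDivisionError; `except ZeroDivisionError` catches it → returns 4.
3. In validate: `out = compute()` → out = 4. No exception reaches validate.
4. `except Exception` is skipped; validate returns 4.
5. out = 4.
Result: 4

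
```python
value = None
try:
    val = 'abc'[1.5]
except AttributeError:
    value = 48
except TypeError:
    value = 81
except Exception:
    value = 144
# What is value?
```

Step-by-step execution trace:
1. `val = 'abc'[1.5]` raises TypeError.
2. `except AttributeError` does not match TypeError; skipped.
3. `except TypeError` matches → value = 81.
4. Remaining except clauses are skipped.
Result: 81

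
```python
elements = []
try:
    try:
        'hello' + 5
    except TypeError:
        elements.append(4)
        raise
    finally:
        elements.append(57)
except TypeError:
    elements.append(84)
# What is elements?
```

Step-by-step execution trace:
1. Inner try: `'hello' + 5` raises TypeError.
2. Inner `except TypeError` matches → `elements.append(4)` → elements = [4].
3. bare `raise` re-raises TypeError.
4. Inner `finally` runs during unwinding: `elements.append(57)` → elements = [4, 57].
5. Outer `except TypeError` matches → `elements.append(84)` → elements = [4, 57, 84].
Result: [4, 57, 84]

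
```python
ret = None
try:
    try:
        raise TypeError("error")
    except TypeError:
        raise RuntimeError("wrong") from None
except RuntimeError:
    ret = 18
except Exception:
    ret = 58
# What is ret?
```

Step-by-step execution trace:
1. Inner try raises TypeError; inner `except TypeError` catches it.
2. `raise RuntimeError(...) from None` raises RuntimeError (from None suppresses __context__, but the active exception is still RuntimeError).
3. Outer `except RuntimeError` matches → ret = 18.
4. `except Exception` is not reached.
Result: 18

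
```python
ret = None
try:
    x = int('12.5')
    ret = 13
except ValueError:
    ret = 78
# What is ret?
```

Step-by-step execution trace:
1. `x = int('12.5')` raises ValueError.
2. `ret = 13` is not reached.
3. `except ValueError` matches → ret = 78.
Result: 78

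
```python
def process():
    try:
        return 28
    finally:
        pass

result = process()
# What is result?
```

Step-by-step execution trace:
1. `process()` enters try: `return 28` sets pending return value 28.
2. Before returning, `finally: pass` runs (no effect).
3. process() returns 28 → result = 28.
Result: 28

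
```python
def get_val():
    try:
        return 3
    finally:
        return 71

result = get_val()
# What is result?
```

Step-by-step execution trace:
1. `get_val()` enters try: `return 3` sets pending return value 3.
2. Before returning, `finally: return 71` runs and overrides the pending return.
3. get_val() returns 71 → result = 71.
Result: 71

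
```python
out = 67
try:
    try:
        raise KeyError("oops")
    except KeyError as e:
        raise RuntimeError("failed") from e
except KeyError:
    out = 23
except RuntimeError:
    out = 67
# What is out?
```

Step-by-step execution trace:
1. Inner try raises KeyError; inner `except KeyError as e` catches it.
2. `raise RuntimeError(...) from e` raises RuntimeError (KeyError is attached as __cause__, but only RuntimeError is active).
3. Outer `except KeyError` does not match RuntimeError; skipped.
4. Outer `except RuntimeError` matches → out = 67.
Result: 67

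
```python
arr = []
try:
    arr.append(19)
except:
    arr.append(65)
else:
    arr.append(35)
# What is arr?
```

Step-by-step execution trace:
1. try: `arr.append(19)` → arr = [19]. No exception raised.
2. `except` is skipped.
3. `else` runs (try completed without exception): `arr.append(35)` → arr = [19, 35].
Result: [19, 35]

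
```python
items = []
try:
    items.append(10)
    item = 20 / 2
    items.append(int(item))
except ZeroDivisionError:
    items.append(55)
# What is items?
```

Step-by-step execution trace:
1. try: `items.append(10)` → items = [10].
2. `item = 20 / 2` → item = 10.0. No exception raised.
3. `items.append(int(item))` → items = [10, 10].
4. `except ZeroDivisionError` is skipped (no exception was raised).
Result: [10, 10]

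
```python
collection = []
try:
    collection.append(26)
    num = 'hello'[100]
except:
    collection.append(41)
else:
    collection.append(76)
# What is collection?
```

Step-by-step execution trace:
1. try: `collection.append(26)` → collection = [26].
2. `num = 'hello'[100]` raises IndexError.
3. bare `except` matches → `collection.append(41)` → collection = [26, 41].
4. `else` is skipped (an exception was raised).
Result: [26, 41]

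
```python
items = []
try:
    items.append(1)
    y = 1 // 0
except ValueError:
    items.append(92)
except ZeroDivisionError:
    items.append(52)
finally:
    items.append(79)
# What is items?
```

Step-by-step execution trace:
1. try: `items.append(1)` → items = [1].
2. `y = 1 // 0` raises ZeroDivisionError.
3. `except ValueError` does not match ZeroDivisionError; skipped.
4. `except ZeroDivisionError` matches → `items.append(52)` → items = [1, 52].
5. finally always runs: `items.append(79)` → items = [1, 52, 79].
Result: [1, 52, 79]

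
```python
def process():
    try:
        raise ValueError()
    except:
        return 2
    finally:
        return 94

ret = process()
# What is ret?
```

Step-by-step execution trace:
1. `process()` enters try: `raise ValueError()` raises ValueError.
2. bare `except` matches → `return 2` sets pending return value 2.
3. Before returning, `finally: return 94` runs and overrides the pending return.
4. process() returns 94 → ret = 94.
Result: 94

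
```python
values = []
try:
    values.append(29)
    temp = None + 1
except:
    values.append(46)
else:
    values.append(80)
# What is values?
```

Step-by-step execution trace:
1. try: `values.append(29)` → values = [29].
2. `temp = None + 1` raises TypeError.
3. bare `except` matches → `values.append(46)` → values = [29, 46].
4. `else` is skipped (an exception was raised).
Result: [29, 46]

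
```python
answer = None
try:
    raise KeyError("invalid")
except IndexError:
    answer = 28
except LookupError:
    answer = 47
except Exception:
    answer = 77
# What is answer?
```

Step-by-step execution trace:
1. `raise KeyError(...)` raises KeyError.
2. `except IndexError` does not match (KeyError is not a subclass of IndexError); skipped.
3. `except LookupError` matches (KeyError is a subclass of LookupError) → answer = 47.
4. `except Exception` is not reached.
Result: 47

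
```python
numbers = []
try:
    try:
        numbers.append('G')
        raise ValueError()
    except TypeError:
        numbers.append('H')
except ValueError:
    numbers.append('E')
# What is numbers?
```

Step-by-step execution trace:
1. Inner try: `numbers.append('G')` → numbers = ['G'].
2. `raise ValueError()` raises ValueError.
3. Inner `except TypeError` does not match ValueError; exception propagates to outer try.
4. Outer `except ValueError` matches → `numbers.append('E')` → numbers = ['G', 'E'].
Result: ['G', 'E']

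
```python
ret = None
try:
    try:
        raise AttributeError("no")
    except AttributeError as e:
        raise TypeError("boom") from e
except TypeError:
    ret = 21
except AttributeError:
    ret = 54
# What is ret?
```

Step-by-step execution trace:
1. Inner try raises AttributeError; inner `except AttributeError as e` catches it.
2. `raise TypeError(...) from e` raises TypeError (AttributeError is attached as __cause__, but only TypeError is active).
3. Outer `except TypeError` matches → ret = 21.
4. `except AttributeError` is not reached.
Result: 21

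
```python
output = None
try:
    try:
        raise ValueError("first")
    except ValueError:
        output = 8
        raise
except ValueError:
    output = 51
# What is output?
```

Step-by-step execution trace:
1. Inner try: `raise ValueError("first")` raises ValueError.
2. Inner `except ValueError` matches → output = 8.
3. bare `raise` re-raises the same ValueError.
4. Outer `except ValueError` matches → output = 51.
Result: 51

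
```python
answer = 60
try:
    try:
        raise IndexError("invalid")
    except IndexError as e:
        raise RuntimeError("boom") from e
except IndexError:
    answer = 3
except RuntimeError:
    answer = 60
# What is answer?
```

Step-by-step execution trace:
1. Inner try raises IndexError; inner `except IndexError as e` catches it.
2. `raise RuntimeError(...) from e` raises RuntimeError (IndexError is attached as __cause__, but only RuntimeError is active).
3. Outer `except IndexError` does not match RuntimeError; skipped.
4. Outer `except RuntimeError` matches → answer = 60.
Result: 60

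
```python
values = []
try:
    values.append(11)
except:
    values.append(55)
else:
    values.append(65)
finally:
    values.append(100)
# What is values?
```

Step-by-step execution trace:
1. try: `values.append(11)` → values = [11]. No exception raised.
2. `except` is skipped.
3. `else` runs: `values.append(65)` → values = [11, 65].
4. `finally` always runs: `values.append(100)` → values = [11, 65, 100].
Result: [11, 65, 100]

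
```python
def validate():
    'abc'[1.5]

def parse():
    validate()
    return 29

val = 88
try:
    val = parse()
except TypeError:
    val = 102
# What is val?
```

Step-by-step execution trace:
1. val starts at 88.
2. try: `parse()` calls `validate()`.
3. `validate()` evaluates `'abc'[1.5]`, which raises TypeError; it propagates through parse (uncaught).
4. `return 29` in parse is not reached; the assignment to val does not complete.
5. `except TypeError` matches → val = 102.
Result: 102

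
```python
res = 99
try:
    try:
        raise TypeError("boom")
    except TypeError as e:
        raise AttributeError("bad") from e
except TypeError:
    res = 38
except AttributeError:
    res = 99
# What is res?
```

Step-by-step execution trace:
1. Inner try raises TypeError; inner `except TypeError as e` catches it.
2. `raise AttributeError(...) from e` raises AttributeError (TypeError is attached as __cause__, but only AttributeError is active).
3. Outer `except TypeError` does not match AttributeError; skipped.
4. Outer `except AttributeError` matches → res = 99.
Result: 99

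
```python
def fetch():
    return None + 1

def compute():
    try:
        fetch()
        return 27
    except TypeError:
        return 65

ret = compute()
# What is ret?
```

Step-by-step execution trace:
1. `compute()` calls `fetch()`.
2. `fetch()` evaluates `None + 1`, which raises TypeError; it propagates to the caller.
3. `return 27` is not reached.
4. `except TypeError` in compute matches → returns 65.
5. ret = 65.
Result: 65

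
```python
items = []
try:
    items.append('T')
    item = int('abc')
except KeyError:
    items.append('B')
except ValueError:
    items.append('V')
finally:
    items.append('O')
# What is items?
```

Step-by-step execution trace:
1. try: `items.append('T')` → items = ['T'].
2. `item = int('abc')` raises ValueError.
3. `except KeyError` does not match ValueError; skipped.
4. `except ValueError` matches → `items.append('V')` → items = ['T', 'V'].
5. finally always runs: `items.append('O')` → items = ['T', 'V', 'O'].
Result: ['T', 'V', 'O']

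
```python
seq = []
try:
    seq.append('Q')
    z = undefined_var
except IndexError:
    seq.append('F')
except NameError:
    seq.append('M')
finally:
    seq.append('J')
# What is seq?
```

Step-by-step execution trace:
1. try: `seq.append('Q')` → seq = ['Q'].
2. `z = undefined_var` raises NameError.
3. `except IndexError` does not match NameError; skipped.
4. `except NameError` matches → `seq.append('M')` → seq = ['Q', 'M'].
5. finally always runs: `seq.append('J')` → seq = ['Q', 'M', 'J'].
Result: ['Q', 'M', 'J']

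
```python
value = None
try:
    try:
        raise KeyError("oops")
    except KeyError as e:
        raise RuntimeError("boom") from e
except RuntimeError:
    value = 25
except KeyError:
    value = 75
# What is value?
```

Step-by-step execution trace:
1. Inner try raises KeyError; inner `except KeyError as e` catches it.
2. `raise RuntimeError(...) from e` raises RuntimeError (KeyError is attached as __cause__, but only RuntimeError is active).
3. Outer `except RuntimeError` matches → value = 25.
4. `except KeyError` is not reached.
Result: 25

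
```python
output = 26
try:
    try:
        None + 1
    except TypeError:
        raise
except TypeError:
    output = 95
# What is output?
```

Step-by-step execution trace:
1. Inner try: `None + 1` raises TypeError.
2. Inner `except TypeError` matches; bare `raise` re-raises the same TypeError.
3. Outer `except TypeError` matches → output = 95.
Result: 95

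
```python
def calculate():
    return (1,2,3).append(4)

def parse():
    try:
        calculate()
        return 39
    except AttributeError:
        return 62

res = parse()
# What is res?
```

Step-by-step execution trace:
1. `parse()` calls `calculate()`.
2. `calculate()` evaluates `(1,2,3).append(4)`, which raises AttributeError; it propagates to the caller.
3. `return 39` is not reached.
4. `except AttributeError` in parse matches → returns 62.
5. res = 62.
Result: 62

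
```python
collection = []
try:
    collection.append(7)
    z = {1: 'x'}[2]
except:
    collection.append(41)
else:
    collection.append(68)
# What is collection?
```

Step-by-step execution trace:
1. try: `collection.append(7)` → collection = [7].
2. `z = {1: 'x'}[2]` raises KeyError.
3. bare `except` matches → `collection.append(41)` → collection = [7, 41].
4. `else` is skipped (an exception was raised).
Result: [7, 41]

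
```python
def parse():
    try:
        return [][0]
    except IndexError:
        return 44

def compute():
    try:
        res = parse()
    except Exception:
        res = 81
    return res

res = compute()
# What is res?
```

Step-by-step execution trace:
1. `compute()` calls `parse()`.
2. In parse: `[][0]` raises IndexError; `except IndexError` catches it → returns 44.
3. In compute: `res = parse()` → res = 44. No exception reaches compute.
4. `except Exception` is skipped; compute returns 44.
5. res = 44.
Result: 44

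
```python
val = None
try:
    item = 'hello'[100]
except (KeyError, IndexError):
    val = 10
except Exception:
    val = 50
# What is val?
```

Step-by-step execution trace:
1. `item = 'hello'[100]` raises IndexError.
2. `except (KeyError, IndexError)` matches (IndexError is in the tuple) → val = 10.
3. `except Exception` is not reached.
Result: 10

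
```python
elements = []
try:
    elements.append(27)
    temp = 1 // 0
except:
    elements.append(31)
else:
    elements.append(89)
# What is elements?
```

Step-by-step execution trace:
1. try: `elements.append(27)` → elements = [27].
2. `temp = 1 // 0` raises ZeroDivisionError.
3. bare `except` matches → `elements.append(31)` → elements = [27, 31].
4. `else` is skipped (an exception was raised).
Result: [27, 31]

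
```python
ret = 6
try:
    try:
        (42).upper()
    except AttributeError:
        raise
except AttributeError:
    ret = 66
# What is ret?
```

Step-by-step execution trace:
1. Inner try: `(42).upper()` raises AttributeError.
2. Inner `except AttributeError` matches; bare `raise` re-raises the same AttributeError.
3. Outer `except AttributeError` matches → ret = 66.
Result: 66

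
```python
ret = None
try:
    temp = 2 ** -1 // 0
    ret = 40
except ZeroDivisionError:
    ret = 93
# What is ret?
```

Step-by-step execution trace:
1. `temp = 2 ** -1 // 0` raises ZeroDivisionError.
2. `ret = 40` is not reached.
3. `except ZeroDivisionError` matches → ret = 93.
Result: 93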